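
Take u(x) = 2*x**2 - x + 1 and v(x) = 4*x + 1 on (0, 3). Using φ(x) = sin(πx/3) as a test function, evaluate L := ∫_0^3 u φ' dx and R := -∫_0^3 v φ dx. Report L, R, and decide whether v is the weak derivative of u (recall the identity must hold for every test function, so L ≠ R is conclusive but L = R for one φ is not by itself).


LHS = -30/π, RHS = -42/π. No, v is not the weak derivative of u.

u(x) = 2*x**2 - x + 1, classical derivative u'(x) = 4*x - 1.
φ(x) = sin(πx/3), so φ'(x) = π*cos(π*x/3)/3.
Note φ(0) = φ(3) = 0, so the boundary term u·φ vanishes.
LHS = ∫_0^3 u(x) φ'(x) dx = ∫_0^3 (2*π*x^2*cos(π*x/3)/3 - π*x*cos(π*x/3)/3 + π*cos(π*x/3)/3) dx. Term by term:
  ∫_0^3 π*cos(π*x/3)/3 dx = 0;  ∫_0^3 -π*x*cos(π*x/3)/3 dx = 6/π;  ∫_0^3 2*π*x^2*cos(π*x/3)/3 dx = -36/π.
Sum: 0 + 6/π − 36/π = -30/π.
So LHS = -30/π.
∫_0^3 v(x) φ(x) dx = ∫_0^3 (4*x*sin(π*x/3) + sin(π*x/3)) dx. Term by term:
  ∫_0^3 4*x*sin(π*x/3) dx = 36/π;  ∫_0^3 sin(π*x/3) dx = 6/π.
Sum: 36/π + 6/π = 42/π.
So RHS = -∫_0^3 v(x) φ(x) dx = -42/π.
LHS − RHS = 12/π ≠ 0, so the identity fails.
(For a valid weak derivative the identity must hold for EVERY test function, in particular this one. The failure shows v is NOT the weak derivative of u.)
Correct weak derivative would be u'(x) = 4*x - 1.


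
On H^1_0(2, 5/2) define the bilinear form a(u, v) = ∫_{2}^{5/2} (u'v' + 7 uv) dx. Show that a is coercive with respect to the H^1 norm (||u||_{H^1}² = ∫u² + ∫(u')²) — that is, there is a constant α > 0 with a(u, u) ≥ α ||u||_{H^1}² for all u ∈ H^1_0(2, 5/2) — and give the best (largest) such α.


α = 1

Coercivity of a(·,·) on H^1_0(2, 5/2) means a(u, u) ≥ α ||u||_{H^1}² for every u ∈ H^1_0.
The interval has length L = 1/2, and Poincaré/coercivity depend only on L. Here a(u, u) = ∫(u')² + (7)·∫u².
Here c = 7 ≥ 1, so a(u,u) = ∫(u')² + c∫u² ≥ ∫(u')² + ∫u² = ||u||_{H^1}², i.e. α = 1 works. No larger α is possible: a(u,u) ≥ α||u||_{H^1}² means (1−α)∫(u')² ≥ (α−c)∫u², and for the modes u_n = sin(nπ(x−x₀)/L) (x₀ the left endpoint) one has ∫u_n²/∫(u_n')² = (L/(nπ))² → 0, so a(u_n,u_n)/||u_n||_{H^1}² → 1. Hence the optimal constant is α = 1.
Therefore α = 1.


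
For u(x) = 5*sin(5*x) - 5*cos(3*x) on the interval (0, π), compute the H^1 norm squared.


||u||_{H^1(0,π)}^2 = 450*π

u'(x) = 15*sin(3*x) + 25*cos(5*x).
Expand u² and (u')² and integrate term by term on (0, π), using: for integers n ≥ 1, ∫_0^π sin²(nx) dx = ∫_0^π cos²(nx) dx = π/2; for n ≠ n', ∫_0^π sin(nx)sin(n'x) dx = ∫_0^π cos(nx)cos(n'x) dx = 0; and by product-to-sum, ∫_0^π sin(nx)cos(n'x) dx = ½∫_0^π [sin((n+n')x) + sin((n−n')x)] dx, which is 0 when n+n' is even and 2n/(n²−n'²) when n+n' is odd (it need not vanish on (0, π)).
  u² squared terms: (-5)²·∫cos(3x)² dx = 25·π/2 = 25*π/2;  (5)²·∫sin(5x)² dx = 25·π/2 = 25*π/2.
  u² cross terms: 2·(-5)·(5)·∫cos(3x)·sin(5x) dx = -50·(0) = 0.
  So ∫_0^π u² dx = 25*π/2 + 25*π/2 + 0 = 25*π.
  (u')² squared terms: (15)²·∫sin(3x)² dx = 225·π/2 = 225*π/2;  (25)²·∫cos(5x)² dx = 625·π/2 = 625*π/2.
  (u')² cross terms: 2·(15)·(25)·∫sin(3x)·cos(5x) dx = 750·(0) = 0.
  So ∫_0^π (u')² dx = 225*π/2 + 625*π/2 + 0 = 425*π.
||u||_{H^1}^2 = (25*π) + (425*π) = 450*π.


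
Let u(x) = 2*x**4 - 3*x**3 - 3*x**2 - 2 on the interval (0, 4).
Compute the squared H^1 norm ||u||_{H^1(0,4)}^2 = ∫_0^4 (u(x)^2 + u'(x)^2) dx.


||u||_{H^1}^2 = 25457072/315

The H^1 norm (squared) on an interval (0, L) is
  ||u||_{H^1}^2 = ∫_0^L u(x)^2 dx + ∫_0^L u'(x)^2 dx.
Compute u'(x) = 8*x**3 - 9*x**2 - 6*x.
Then u(x)^2 = 4*x**8 - 12*x**7 - 3*x**6 + 18*x**5 + x**4 + 12*x**3 + 12*x**2 + 4 and u'(x)^2 = 64*x**6 - 144*x**5 - 15*x**4 + 108*x**3 + 36*x**2.
Integrate each monomial from 0 to 4 using ∫_0^4 c·x^n dx = c·4^(n+1)/(n+1):
  ∫_0^4 u(x)^2 dx = ∫_0^4 (4*x^8 - 12*x^7 - 3*x^6 + 18*x^5 + x^4 + 12*x^3 + 12*x^2 + 4) dx. Term by term:
    ∫_0^4 4*x^8 dx = 1048576/9;  ∫_0^4 -12*x^7 dx = -98304;  ∫_0^4 -3*x^6 dx = -49152/7;
    ∫_0^4 18*x^5 dx = 12288;  ∫_0^4 x^4 dx = 1024/5;  ∫_0^4 12*x^3 dx = 768;
    ∫_0^4 12*x^2 dx = 256;  ∫_0^4 4 dx = 16.
  Sum: 1048576/9 − 98304 − 49152/7 + 12288 + 1024/5 + 768 + 256 + 16 = 7785392/315.
  ∫_0^4 u'(x)^2 dx = ∫_0^4 (64*x^6 - 144*x^5 - 15*x^4 + 108*x^3 + 36*x^2) dx. Term by term:
    ∫_0^4 64*x^6 dx = 1048576/7;  ∫_0^4 -144*x^5 dx = -98304;  ∫_0^4 -15*x^4 dx = -3072;
    ∫_0^4 108*x^3 dx = 6912;  ∫_0^4 36*x^2 dx = 768.
  Sum: 1048576/7 − 98304 − 3072 + 6912 + 768 = 392704/7.
Adding: ||u||_{H^1}^2 = 7785392/315 + 392704/7 = 25457072/315.


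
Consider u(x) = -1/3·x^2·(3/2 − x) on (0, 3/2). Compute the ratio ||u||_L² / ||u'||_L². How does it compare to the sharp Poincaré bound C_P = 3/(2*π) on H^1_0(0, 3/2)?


||u||_L² / ||u'||_L² = 3*sqrt(14)/28 < C_P = 3/(2*π).

u(x) = -1/3·x^2·(3/2 − x), so u'(x) = x*(x - 1).
u(x) = -1/3·x^2·(3/2 − x) vanishes at x = 0 and x = 3/2, so u ∈ H^1_0(0, 3/2). Differentiate via the product rule and integrate the resulting polynomials term by term.
  ∫_0^3/2 u² dx = ∫_0^3/2 (x^6/9 - x^5/3 + x^4/4) dx. Term by term:
    ∫_0^3/2 x^6/9 dx = 243/896;  ∫_0^3/2 -x^5/3 dx = -81/128;  ∫_0^3/2 x^4/4 dx = 243/640.
  Sum: 243/896 − 81/128 + 243/640 = 81/4480.
  ∫_0^3/2 (u')² dx = ∫_0^3/2 (x^4 - 2*x^3 + x^2) dx. Term by term:
    ∫_0^3/2 x^4 dx = 243/160;  ∫_0^3/2 -2*x^3 dx = -81/32;  ∫_0^3/2 x^2 dx = 9/8.
  Sum: 243/160 − 81/32 + 9/8 = 9/80.
∫_0^3/2 u² dx = 81/4480, so ||u||_L² = 9*sqrt(70)/560.
∫_0^3/2 (u')² dx = 9/80, so ||u'||_L² = 3*sqrt(5)/20.
Ratio ||u||_L² / ||u'||_L² = 3*sqrt(14)/28.
Sharp Poincaré constant on H^1_0(0, 3/2) is C_P = L/π = 3/(2*π), achieved by sin(2*π/3·x).
A polynomial bump cannot attain the sharp Poincaré constant (only the first sine eigenfunction does), so the ratio is strictly less than C_P, consistent with ||u||_L² ≤ C_P ||u'||_L².


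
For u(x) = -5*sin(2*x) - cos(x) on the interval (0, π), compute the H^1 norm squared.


||u||_{H^1(0,π)}^2 = 80/3 + 127*π/2

u'(x) = sin(x) - 10*cos(2*x).
Expand u² and (u')² and integrate term by term on (0, π), using: for integers n ≥ 1, ∫_0^π sin²(nx) dx = ∫_0^π cos²(nx) dx = π/2; for n ≠ n', ∫_0^π sin(nx)sin(n'x) dx = ∫_0^π cos(nx)cos(n'x) dx = 0; and by product-to-sum, ∫_0^π sin(nx)cos(n'x) dx = ½∫_0^π [sin((n+n')x) + sin((n−n')x)] dx, which is 0 when n+n' is even and 2n/(n²−n'²) when n+n' is odd (it need not vanish on (0, π)).
  u² squared terms: (-1)²·∫cos(x)² dx = 1·π/2 = π/2;  (-5)²·∫sin(2x)² dx = 25·π/2 = 25*π/2.
  u² cross terms: 2·(-1)·(-5)·∫cos(x)·sin(2x) dx = 10·(4/3) = 40/3.
  So ∫_0^π u² dx = π/2 + 25*π/2 + 40/3 = 40/3 + 13*π.
  (u')² squared terms: (-10)²·∫cos(2x)² dx = 100·π/2 = 50*π;  (1)²·∫sin(x)² dx = 1·π/2 = π/2.
  (u')² cross terms: 2·(-10)·(1)·∫cos(2x)·sin(x) dx = -20·(-2/3) = 40/3.
  So ∫_0^π (u')² dx = 50*π + π/2 + 40/3 = 40/3 + 101*π/2.
||u||_{H^1}^2 = (40/3 + 13*π) + (40/3 + 101*π/2) = 80/3 + 127*π/2.


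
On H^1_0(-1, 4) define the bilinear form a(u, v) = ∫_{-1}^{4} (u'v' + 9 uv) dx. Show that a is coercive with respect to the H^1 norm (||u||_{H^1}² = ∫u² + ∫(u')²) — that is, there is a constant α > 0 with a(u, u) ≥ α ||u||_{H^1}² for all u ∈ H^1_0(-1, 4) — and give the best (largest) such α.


α = 1

Coercivity of a(·,·) on H^1_0(-1, 4) means a(u, u) ≥ α ||u||_{H^1}² for every u ∈ H^1_0.
The interval has length L = 5, and Poincaré/coercivity depend only on L. Here a(u, u) = ∫(u')² + (9)·∫u².
Here c = 9 ≥ 1, so a(u,u) = ∫(u')² + c∫u² ≥ ∫(u')² + ∫u² = ||u||_{H^1}², i.e. α = 1 works. No larger α is possible: a(u,u) ≥ α||u||_{H^1}² means (1−α)∫(u')² ≥ (α−c)∫u², and for the modes u_n = sin(nπ(x−x₀)/L) (x₀ the left endpoint) one has ∫u_n²/∫(u_n')² = (L/(nπ))² → 0, so a(u_n,u_n)/||u_n||_{H^1}² → 1. Hence the optimal constant is α = 1.
Therefore α = 1.


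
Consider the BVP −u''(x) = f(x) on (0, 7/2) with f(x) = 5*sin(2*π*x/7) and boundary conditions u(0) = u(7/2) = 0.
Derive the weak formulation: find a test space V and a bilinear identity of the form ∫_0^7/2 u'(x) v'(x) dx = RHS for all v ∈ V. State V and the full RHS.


V = H^1_0(0, 7/2) (so v(0) = v(7/2) = 0); weak form: ∫_0^7/2 u'v' dx = ∫_0^7/2 (5*sin(2*π*x/7)) v dx for all v ∈ V.

Multiply both sides by a test function v and integrate from 0 to 7/2:
  ∫_0^7/2 −u''(x) v(x) dx = ∫_0^7/2 f(x) v(x) dx.
Integrate the LHS by parts once:
  ∫_0^7/2 −u'' v dx = −[u'(x) v(x)]_0^7/2 + ∫_0^7/2 u'(x) v'(x) dx.
Thus ∫_0^7/2 u'(x) v'(x) dx = ∫_0^7/2 f(x) v(x) dx + [u'(x) v(x)]_0^7/2.
Choose V so that boundary terms are either known or forced to vanish.
u is Dirichlet: u(0) = u(7/2) = 0. Let V = H^1_0(0, 7/2); then v(0) = v(7/2) = 0, and [u' v]_0^7/2 = 0.
Weak formulation: find u (satisfying any essential BC) such that ∫_0^7/2 u'(x) v'(x) dx = ∫_0^7/2 f v dx for all v ∈ V.
Substituting f(x) = 5*sin(2*π*x/7), the right-hand side is ∫_0^7/2 (5*sin(2*π*x/7)) v dx.


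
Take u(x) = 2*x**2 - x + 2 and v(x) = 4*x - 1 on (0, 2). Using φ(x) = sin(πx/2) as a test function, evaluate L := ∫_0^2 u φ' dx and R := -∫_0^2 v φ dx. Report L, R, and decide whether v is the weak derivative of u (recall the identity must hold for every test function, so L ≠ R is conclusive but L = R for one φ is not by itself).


LHS = -12/π, RHS = -12/π. Yes, v = u' weakly.

u(x) = 2*x**2 - x + 2, classical derivative u'(x) = 4*x - 1.
φ(x) = sin(πx/2), so φ'(x) = π*cos(π*x/2)/2.
Note φ(0) = φ(2) = 0, so the boundary term u·φ vanishes.
LHS = ∫_0^2 u(x) φ'(x) dx = ∫_0^2 (π*x^2*cos(π*x/2) - π*x*cos(π*x/2)/2 + π*cos(π*x/2)) dx. Term by term:
  ∫_0^2 π*cos(π*x/2) dx = 0;  ∫_0^2 π*x^2*cos(π*x/2) dx = -16/π;  ∫_0^2 -π*x*cos(π*x/2)/2 dx = 4/π.
Sum: 0 − 16/π + 4/π = -12/π.
So LHS = -12/π.
∫_0^2 v(x) φ(x) dx = ∫_0^2 (4*x*sin(π*x/2) - sin(π*x/2)) dx. Term by term:
  ∫_0^2 -sin(π*x/2) dx = -4/π;  ∫_0^2 4*x*sin(π*x/2) dx = 16/π.
Sum: -4/π + 16/π = 12/π.
So RHS = -∫_0^2 v(x) φ(x) dx = -12/π.
LHS = RHS, so the identity holds for this test φ.
Moreover u is smooth here and v(x) = u'(x) = 4*x - 1 pointwise, so the identity holds for every test function. Hence v is the weak derivative of u.


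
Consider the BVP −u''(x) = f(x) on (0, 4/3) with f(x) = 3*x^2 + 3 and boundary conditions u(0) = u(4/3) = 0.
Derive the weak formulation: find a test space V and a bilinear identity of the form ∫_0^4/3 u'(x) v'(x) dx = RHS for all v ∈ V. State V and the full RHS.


V = H^1_0(0, 4/3) (so v(0) = v(4/3) = 0); weak form: ∫_0^4/3 u'v' dx = ∫_0^4/3 (3*x^2 + 3) v dx for all v ∈ V.

Multiply both sides by a test function v and integrate from 0 to 4/3:
  ∫_0^4/3 −u''(x) v(x) dx = ∫_0^4/3 f(x) v(x) dx.
Integrate the LHS by parts once:
  ∫_0^4/3 −u'' v dx = −[u'(x) v(x)]_0^4/3 + ∫_0^4/3 u'(x) v'(x) dx.
Thus ∫_0^4/3 u'(x) v'(x) dx = ∫_0^4/3 f(x) v(x) dx + [u'(x) v(x)]_0^4/3.
Choose V so that boundary terms are either known or forced to vanish.
u is Dirichlet: u(0) = u(4/3) = 0. Let V = H^1_0(0, 4/3); then v(0) = v(4/3) = 0, and [u' v]_0^4/3 = 0.
Weak formulation: find u (satisfying any essential BC) such that ∫_0^4/3 u'(x) v'(x) dx = ∫_0^4/3 f v dx for all v ∈ V.
Substituting f(x) = 3*x^2 + 3, the right-hand side is ∫_0^4/3 (3*x^2 + 3) v dx.


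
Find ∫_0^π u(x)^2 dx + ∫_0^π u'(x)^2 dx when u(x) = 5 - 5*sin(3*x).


||u||_{H^1(0,π)}^2 = -100/3 + 150*π

u'(x) = -15*cos(3*x).
Expand u² and (u')² and integrate term by term on (0, π), using: for integers n ≥ 1, ∫_0^π sin²(nx) dx = ∫_0^π cos²(nx) dx = π/2; for n ≠ n', ∫_0^π sin(nx)sin(n'x) dx = ∫_0^π cos(nx)cos(n'x) dx = 0; and by product-to-sum, ∫_0^π sin(nx)cos(n'x) dx = ½∫_0^π [sin((n+n')x) + sin((n−n')x)] dx, which is 0 when n+n' is even and 2n/(n²−n'²) when n+n' is odd (it need not vanish on (0, π)). For the constant mode: ∫_0^π 1 dx = π, ∫_0^π cos(nx) dx = 0, ∫_0^π sin(nx) dx = (1−(−1)^n)/n.
  u² squared terms: (5)²·∫1 dx = 25·π = 25*π;  (-5)²·∫sin(3x)² dx = 25·π/2 = 25*π/2.
  u² cross terms: 2·(5)·(-5)·∫1·sin(3x) dx = -50·(2/3) = -100/3.
  So ∫_0^π u² dx = 25*π + 25*π/2 − 100/3 = -100/3 + 75*π/2.
  (u')² squared terms: (-15)²·∫cos(3x)² dx = 225·π/2 = 225*π/2.
  So ∫_0^π (u')² dx = 225*π/2.
||u||_{H^1}^2 = (-100/3 + 75*π/2) + (225*π/2) = -100/3 + 150*π.


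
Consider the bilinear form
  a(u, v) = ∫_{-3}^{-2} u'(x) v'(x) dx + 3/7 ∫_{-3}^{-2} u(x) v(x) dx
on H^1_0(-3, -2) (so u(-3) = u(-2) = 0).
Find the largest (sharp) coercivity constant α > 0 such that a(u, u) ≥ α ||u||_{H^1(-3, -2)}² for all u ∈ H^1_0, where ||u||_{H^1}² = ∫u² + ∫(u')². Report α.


α = (3/7 + π^2)/(1 + π^2)

Coercivity of a(·,·) on H^1_0(-3, -2) means a(u, u) ≥ α ||u||_{H^1}² for every u ∈ H^1_0.
The interval has length L = 1, and Poincaré/coercivity depend only on L. Here a(u, u) = ∫(u')² + (3/7)·∫u².
Here 0 < c = 3/7 < 1. The condition a(u,u) ≥ α||u||_{H^1}² reads (1−α)∫(u')² ≥ (α−c)∫u². Any admissible α is ≤ 1 (rapidly oscillating u have ∫u²/∫(u')² → 0), and α = 1 would force 0 ≥ (1−c)∫u², impossible since c < 1; so 1−α > 0. By the sharp Poincaré inequality on H^1_0 of an interval of length L, ∫(u')² ≥ (π/L)²∫u² with equality for the first sine mode sin(π(x−x₀)/L) (x₀ the left endpoint), so the inequality holds for all u iff (1−α)(π/L)² ≥ α − c, i.e. α ≤ ((π/L)² + c)/((π/L)² + 1) = (1 + c(L/π)²)/(1 + (L/π)²). With (π/L)² = π^2 and c = 3/7, the largest admissible constant is α = ((π/L)² + c)/((π/L)² + 1).
Simplifying, α = (3/7 + π^2)/(1 + π^2).


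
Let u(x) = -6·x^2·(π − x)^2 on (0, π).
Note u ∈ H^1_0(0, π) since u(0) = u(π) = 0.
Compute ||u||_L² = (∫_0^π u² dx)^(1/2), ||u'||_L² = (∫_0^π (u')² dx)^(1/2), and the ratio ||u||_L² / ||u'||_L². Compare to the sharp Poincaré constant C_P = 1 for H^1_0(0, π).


||u||_L² / ||u'||_L² = sqrt(3)*π/6 < C_P = 1.

u(x) = -6·x^2·(π − x)^2, so u'(x) = 12*x*(x*(π - x) - (x - π)^2).
u(x) = -6·x^2·(π − x)^2 vanishes at x = 0 and x = π, so u ∈ H^1_0(0, π). Differentiate via the product rule and integrate the resulting polynomials term by term.
  ∫_0^π u² dx = ∫_0^π (36*x^8 - 144*π*x^7 + 216*π^2*x^6 - 144*π^3*x^5 + 36*π^4*x^4) dx. Term by term:
    ∫_0^π 36*x^8 dx = 4*π^9;  ∫_0^π -144*π*x^7 dx = -18*π^9;  ∫_0^π 216*π^2*x^6 dx = 216*π^9/7;
    ∫_0^π -144*π^3*x^5 dx = -24*π^9;  ∫_0^π 36*π^4*x^4 dx = 36*π^9/5.
  Sum: 4*π^9 − 18*π^9 + 216*π^9/7 − 24*π^9 + 36*π^9/5 = 2*π^9/35.
  ∫_0^π (u')² dx = ∫_0^π (576*x^6 - 1728*π*x^5 + 1872*π^2*x^4 - 864*π^3*x^3 + 144*π^4*x^2) dx. Term by term:
    ∫_0^π 576*x^6 dx = 576*π^7/7;  ∫_0^π -1728*π*x^5 dx = -288*π^7;  ∫_0^π 1872*π^2*x^4 dx = 1872*π^7/5;
    ∫_0^π -864*π^3*x^3 dx = -216*π^7;  ∫_0^π 144*π^4*x^2 dx = 48*π^7.
  Sum: 576*π^7/7 − 288*π^7 + 1872*π^7/5 − 216*π^7 + 48*π^7 = 24*π^7/35.
∫_0^π u² dx = 2*π^9/35, so ||u||_L² = sqrt(70)*π^(9/2)/35.
∫_0^π (u')² dx = 24*π^7/35, so ||u'||_L² = 2*sqrt(210)*π^(7/2)/35.
Ratio ||u||_L² / ||u'||_L² = sqrt(3)*π/6.
Sharp Poincaré constant on H^1_0(0, π) is C_P = L/π = 1, achieved by sin(x).
A polynomial bump cannot attain the sharp Poincaré constant (only the first sine eigenfunction does), so the ratio is strictly less than C_P, consistent with ||u||_L² ≤ C_P ||u'||_L².


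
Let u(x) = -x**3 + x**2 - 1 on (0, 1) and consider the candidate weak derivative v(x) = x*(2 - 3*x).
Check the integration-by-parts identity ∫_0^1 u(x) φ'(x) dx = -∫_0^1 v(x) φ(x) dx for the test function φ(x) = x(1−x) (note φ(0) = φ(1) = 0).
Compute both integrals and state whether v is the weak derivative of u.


LHS = -1/60, RHS = -1/60. Yes, v = u' weakly.

u(x) = -x**3 + x**2 - 1, classical derivative u'(x) = -3*x**2 + 2*x.
φ(x) = x(1−x), so φ'(x) = 1 - 2*x.
Note φ(0) = φ(1) = 0, so the boundary term u·φ vanishes.
LHS = ∫_0^1 u(x) φ'(x) dx = ∫_0^1 (2*x^4 - 3*x^3 + x^2 + 2*x - 1) dx. Term by term:
  ∫_0^1 2*x^4 dx = 2/5;  ∫_0^1 -3*x^3 dx = -3/4;  ∫_0^1 x^2 dx = 1/3;
  ∫_0^1 2*x dx = 1;  ∫_0^1 -1 dx = -1.
Sum: 2/5 − 3/4 + 1/3 + 1 − 1 = -1/60.
So LHS = -1/60.
∫_0^1 v(x) φ(x) dx = ∫_0^1 (3*x^4 - 5*x^3 + 2*x^2) dx. Term by term:
  ∫_0^1 3*x^4 dx = 3/5;  ∫_0^1 -5*x^3 dx = -5/4;  ∫_0^1 2*x^2 dx = 2/3.
Sum: 3/5 − 5/4 + 2/3 = 1/60.
So RHS = -∫_0^1 v(x) φ(x) dx = -1/60.
LHS = RHS, so the identity holds for this test φ.
Moreover u is smooth here and v(x) = u'(x) = -3*x**2 + 2*x pointwise, so the identity holds for every test function. Hence v is the weak derivative of u.


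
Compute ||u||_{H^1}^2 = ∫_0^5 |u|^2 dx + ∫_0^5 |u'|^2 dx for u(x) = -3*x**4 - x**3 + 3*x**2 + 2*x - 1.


||u||_{H^1}^2 = 312218225/84

The H^1 norm (squared) on an interval (0, L) is
  ||u||_{H^1}^2 = ∫_0^L u(x)^2 dx + ∫_0^L u'(x)^2 dx.
Compute u'(x) = -12*x**3 - 3*x**2 + 6*x + 2.
Then u(x)^2 = 9*x**8 + 6*x**7 - 17*x**6 - 18*x**5 + 11*x**4 + 14*x**3 - 2*x**2 - 4*x + 1 and u'(x)^2 = 144*x**6 + 72*x**5 - 135*x**4 - 84*x**3 + 24*x**2 + 24*x + 4.
Integrate each monomial from 0 to 5 using ∫_0^5 c·x^n dx = c·5^(n+1)/(n+1):
  ∫_0^5 u(x)^2 dx = ∫_0^5 (9*x^8 + 6*x^7 - 17*x^6 - 18*x^5 + 11*x^4 + 14*x^3 - 2*x^2 - 4*x + 1) dx. Term by term:
    ∫_0^5 9*x^8 dx = 1953125;  ∫_0^5 6*x^7 dx = 1171875/4;  ∫_0^5 -17*x^6 dx = -1328125/7;
    ∫_0^5 -18*x^5 dx = -46875;  ∫_0^5 11*x^4 dx = 6875;  ∫_0^5 14*x^3 dx = 4375/2;
    ∫_0^5 -2*x^2 dx = -250/3;  ∫_0^5 -4*x dx = -50;  ∫_0^5 1 dx = 5.
  Sum: 1953125 + 1171875/4 − 1328125/7 − 46875 + 6875 + 4375/2 − 250/3 − 50 + 5 = 169547345/84.
  ∫_0^5 u'(x)^2 dx = ∫_0^5 (144*x^6 + 72*x^5 - 135*x^4 - 84*x^3 + 24*x^2 + 24*x + 4) dx. Term by term:
    ∫_0^5 144*x^6 dx = 11250000/7;  ∫_0^5 72*x^5 dx = 187500;  ∫_0^5 -135*x^4 dx = -84375;
    ∫_0^5 -84*x^3 dx = -13125;  ∫_0^5 24*x^2 dx = 1000;  ∫_0^5 24*x dx = 300;
    ∫_0^5 4 dx = 20.
  Sum: 11250000/7 + 187500 − 84375 − 13125 + 1000 + 300 + 20 = 11889240/7.
Adding: ||u||_{H^1}^2 = 169547345/84 + 11889240/7 = 312218225/84.


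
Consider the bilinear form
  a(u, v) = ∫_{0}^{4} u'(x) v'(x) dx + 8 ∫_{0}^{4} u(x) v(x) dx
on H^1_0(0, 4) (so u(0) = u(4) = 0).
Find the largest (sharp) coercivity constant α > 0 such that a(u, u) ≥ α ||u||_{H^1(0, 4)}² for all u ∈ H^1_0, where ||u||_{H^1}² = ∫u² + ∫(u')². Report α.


α = 1

Coercivity of a(·,·) on H^1_0(0, 4) means a(u, u) ≥ α ||u||_{H^1}² for every u ∈ H^1_0.
The interval has length L = 4, and Poincaré/coercivity depend only on L. Here a(u, u) = ∫(u')² + (8)·∫u².
Here c = 8 ≥ 1, so a(u,u) = ∫(u')² + c∫u² ≥ ∫(u')² + ∫u² = ||u||_{H^1}², i.e. α = 1 works. No larger α is possible: a(u,u) ≥ α||u||_{H^1}² means (1−α)∫(u')² ≥ (α−c)∫u², and for the modes u_n = sin(nπ(x−x₀)/L) (x₀ the left endpoint) one has ∫u_n²/∫(u_n')² = (L/(nπ))² → 0, so a(u_n,u_n)/||u_n||_{H^1}² → 1. Hence the optimal constant is α = 1.
Therefore α = 1.


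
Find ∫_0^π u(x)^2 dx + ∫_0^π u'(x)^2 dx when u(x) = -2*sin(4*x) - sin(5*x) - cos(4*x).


||u||_{H^1(0,π)}^2 = 340/9 + 111*π/2

u'(x) = 4*sin(4*x) - 8*cos(4*x) - 5*cos(5*x).
Expand u² and (u')² and integrate term by term on (0, π), using: for integers n ≥ 1, ∫_0^π sin²(nx) dx = ∫_0^π cos²(nx) dx = π/2; for n ≠ n', ∫_0^π sin(nx)sin(n'x) dx = ∫_0^π cos(nx)cos(n'x) dx = 0; and by product-to-sum, ∫_0^π sin(nx)cos(n'x) dx = ½∫_0^π [sin((n+n')x) + sin((n−n')x)] dx, which is 0 when n+n' is even and 2n/(n²−n'²) when n+n' is odd (it need not vanish on (0, π)).
  u² squared terms: (-1)²·∫cos(4x)² dx = 1·π/2 = π/2;  (-1)²·∫sin(5x)² dx = 1·π/2 = π/2;  (-2)²·∫sin(4x)² dx = 4·π/2 = 2*π.
  u² cross terms: 2·(-1)·(-1)·∫cos(4x)·sin(5x) dx = 2·(10/9) = 20/9;  2·(-1)·(-2)·∫cos(4x)·sin(4x) dx = 4·(0) = 0;  2·(-1)·(-2)·∫sin(5x)·sin(4x) dx = 4·(0) = 0.
  So ∫_0^π u² dx = π/2 + π/2 + 2*π + 20/9 + 0 + 0 = 20/9 + 3*π.
  (u')² squared terms: (-8)²·∫cos(4x)² dx = 64·π/2 = 32*π;  (-5)²·∫cos(5x)² dx = 25·π/2 = 25*π/2;  (4)²·∫sin(4x)² dx = 16·π/2 = 8*π.
  (u')² cross terms: 2·(-8)·(-5)·∫cos(4x)·cos(5x) dx = 80·(0) = 0;  2·(-8)·(4)·∫cos(4x)·sin(4x) dx = -64·(0) = 0;  2·(-5)·(4)·∫cos(5x)·sin(4x) dx = -40·(-8/9) = 320/9.
  So ∫_0^π (u')² dx = 32*π + 25*π/2 + 8*π + 0 + 0 + 320/9 = 320/9 + 105*π/2.
||u||_{H^1}^2 = (20/9 + 3*π) + (320/9 + 105*π/2) = 340/9 + 111*π/2.


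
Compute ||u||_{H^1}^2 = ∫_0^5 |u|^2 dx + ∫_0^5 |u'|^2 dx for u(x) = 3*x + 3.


||u||_{H^1}^2 = 690

The H^1 norm (squared) on an interval (0, L) is
  ||u||_{H^1}^2 = ∫_0^L u(x)^2 dx + ∫_0^L u'(x)^2 dx.
Compute u'(x) = 3.
Then u(x)^2 = 9*x**2 + 18*x + 9 and u'(x)^2 = 9.
Integrate each monomial from 0 to 5 using ∫_0^5 c·x^n dx = c·5^(n+1)/(n+1):
  ∫_0^5 u(x)^2 dx = ∫_0^5 (9*x^2 + 18*x + 9) dx. Term by term:
    ∫_0^5 9*x^2 dx = 375;  ∫_0^5 18*x dx = 225;  ∫_0^5 9 dx = 45.
  Sum: 375 + 225 + 45 = 645.
  ∫_0^5 u'(x)^2 dx = ∫_0^5 (9) dx. Term by term:
    ∫_0^5 9 dx = 45.
Adding: ||u||_{H^1}^2 = 645 + 45 = 690.


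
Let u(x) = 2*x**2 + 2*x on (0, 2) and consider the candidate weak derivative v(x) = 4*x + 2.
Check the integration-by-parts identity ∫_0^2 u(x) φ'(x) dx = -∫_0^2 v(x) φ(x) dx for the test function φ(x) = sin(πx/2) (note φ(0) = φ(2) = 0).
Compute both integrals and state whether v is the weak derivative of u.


LHS = -24/π, RHS = -24/π. Yes, v = u' weakly.

u(x) = 2*x**2 + 2*x, classical derivative u'(x) = 4*x + 2.
φ(x) = sin(πx/2), so φ'(x) = π*cos(π*x/2)/2.
Note φ(0) = φ(2) = 0, so the boundary term u·φ vanishes.
LHS = ∫_0^2 u(x) φ'(x) dx = ∫_0^2 (π*x^2*cos(π*x/2) + π*x*cos(π*x/2)) dx. Term by term:
  ∫_0^2 π*x*cos(π*x/2) dx = -8/π;  ∫_0^2 π*x^2*cos(π*x/2) dx = -16/π.
Sum: -8/π − 16/π = -24/π.
So LHS = -24/π.
∫_0^2 v(x) φ(x) dx = ∫_0^2 (4*x*sin(π*x/2) + 2*sin(π*x/2)) dx. Term by term:
  ∫_0^2 2*sin(π*x/2) dx = 8/π;  ∫_0^2 4*x*sin(π*x/2) dx = 16/π.
Sum: 8/π + 16/π = 24/π.
So RHS = -∫_0^2 v(x) φ(x) dx = -24/π.
LHS = RHS, so the identity holds for this test φ.
Moreover u is smooth here and v(x) = u'(x) = 4*x + 2 pointwise, so the identity holds for every test function. Hence v is the weak derivative of u.


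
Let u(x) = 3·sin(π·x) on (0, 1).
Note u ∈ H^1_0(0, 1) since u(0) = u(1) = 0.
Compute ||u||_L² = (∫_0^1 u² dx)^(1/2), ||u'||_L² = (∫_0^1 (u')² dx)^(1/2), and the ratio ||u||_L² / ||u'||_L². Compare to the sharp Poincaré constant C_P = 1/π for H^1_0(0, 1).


||u||_L² / ||u'||_L² = 1/π = C_P.

u(x) = 3·sin(π·x), so u'(x) = 3*π*cos(π*x).
Writing u(x) = A·sin(kπx/L) with A = 3 and k = 1, use ∫_0^L sin²(kπx/L) dx = L/2 and ∫_0^L cos²(kπx/L) dx = L/2.
u² = 9·sin²(π·x) and (u')² = 9*π^2·cos²(π·x), and each of sin², cos² integrates to L/2 = 1/2 over (0, 1).
∫_0^1 u² dx = 9/2, so ||u||_L² = 3*sqrt(2)/2.
∫_0^1 (u')² dx = 9*π^2/2, so ||u'||_L² = 3*sqrt(2)*π/2.
Ratio ||u||_L² / ||u'||_L² = 1/π.
Sharp Poincaré constant on H^1_0(0, 1) is C_P = L/π = 1/π, achieved by sin(π·x).
This is the k = 1 eigenfunction (up to amplitude), so the ratio equals the sharp Poincaré constant exactly.


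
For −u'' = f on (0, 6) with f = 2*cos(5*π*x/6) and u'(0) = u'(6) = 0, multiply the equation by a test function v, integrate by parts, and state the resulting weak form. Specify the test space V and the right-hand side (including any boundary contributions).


V = H^1(0, 6) (no boundary constraint on v; u is determined up to an additive constant); weak form: ∫_0^6 u'v' dx = ∫_0^6 (2*cos(5*π*x/6)) v dx for all v ∈ V.

Multiply both sides by a test function v and integrate from 0 to 6:
  ∫_0^6 −u''(x) v(x) dx = ∫_0^6 f(x) v(x) dx.
Integrate the LHS by parts once:
  ∫_0^6 −u'' v dx = −[u'(x) v(x)]_0^6 + ∫_0^6 u'(x) v'(x) dx.
Thus ∫_0^6 u'(x) v'(x) dx = ∫_0^6 f(x) v(x) dx + [u'(x) v(x)]_0^6.
Choose V so that boundary terms are either known or forced to vanish.
u has homogeneous Neumann: u'(0) = u'(6) = 0. So [u' v]_0^6 = 0·v(6) − 0·v(0) = 0 for any v; take V = H^1(0, 6).
Weak formulation: find u (satisfying any essential BC) such that ∫_0^6 u'(x) v'(x) dx = ∫_0^6 f v dx for all v ∈ V (homogeneous Neumann, so boundary terms vanish).
Substituting f(x) = 2*cos(5*π*x/6), the right-hand side is ∫_0^6 (2*cos(5*π*x/6)) v dx.
Compatibility check (pure Neumann): taking v ≡ 1 ∈ V gives 0 = ∫_0^6 f dx + (0) − (0), i.e. ∫_0^6 f dx must equal u'(0) − u'(6) = 0. Indeed ∫_0^6 (2*cos(5*π*x/6)) dx = 0, so the data are compatible. The solution is then unique only up to an additive constant (fix it e.g. by requiring ∫_0^6 u dx = 0).


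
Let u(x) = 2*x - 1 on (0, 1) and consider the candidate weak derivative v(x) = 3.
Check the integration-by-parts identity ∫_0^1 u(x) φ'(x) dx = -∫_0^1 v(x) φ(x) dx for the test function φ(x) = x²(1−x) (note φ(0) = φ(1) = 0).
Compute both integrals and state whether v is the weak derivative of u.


LHS = -1/6, RHS = -1/4. No, v is not the weak derivative of u.

u(x) = 2*x - 1, classical derivative u'(x) = 2.
φ(x) = x²(1−x), so φ'(x) = x*(2 - 3*x).
Note φ(0) = φ(1) = 0, so the boundary term u·φ vanishes.
LHS = ∫_0^1 u(x) φ'(x) dx = ∫_0^1 (-6*x^3 + 7*x^2 - 2*x) dx. Term by term:
  ∫_0^1 -6*x^3 dx = -3/2;  ∫_0^1 7*x^2 dx = 7/3;  ∫_0^1 -2*x dx = -1.
Sum: -3/2 + 7/3 − 1 = -1/6.
So LHS = -1/6.
∫_0^1 v(x) φ(x) dx = ∫_0^1 (-3*x^3 + 3*x^2) dx. Term by term:
  ∫_0^1 -3*x^3 dx = -3/4;  ∫_0^1 3*x^2 dx = 1.
Sum: -3/4 + 1 = 1/4.
So RHS = -∫_0^1 v(x) φ(x) dx = -1/4.
LHS − RHS = 1/12 ≠ 0, so the identity fails.
(For a valid weak derivative the identity must hold for EVERY test function, in particular this one. The failure shows v is NOT the weak derivative of u.)
Correct weak derivative would be u'(x) = 2.


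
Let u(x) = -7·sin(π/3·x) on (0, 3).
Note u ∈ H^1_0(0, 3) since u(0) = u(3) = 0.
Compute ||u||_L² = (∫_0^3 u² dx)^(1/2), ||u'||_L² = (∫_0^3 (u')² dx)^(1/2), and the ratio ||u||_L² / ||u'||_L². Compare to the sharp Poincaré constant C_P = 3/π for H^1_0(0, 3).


||u||_L² / ||u'||_L² = 3/π = C_P.

u(x) = -7·sin(π/3·x), so u'(x) = -7*π*cos(π*x/3)/3.
Writing u(x) = A·sin(kπx/L) with A = -7 and k = 1, use ∫_0^L sin²(kπx/L) dx = L/2 and ∫_0^L cos²(kπx/L) dx = L/2.
u² = 49·sin²(π/3·x) and (u')² = 49*π^2/9·cos²(π/3·x), and each of sin², cos² integrates to L/2 = 3/2 over (0, 3).
∫_0^3 u² dx = 147/2, so ||u||_L² = 7*sqrt(6)/2.
∫_0^3 (u')² dx = 49*π^2/6, so ||u'||_L² = 7*sqrt(6)*π/6.
Ratio ||u||_L² / ||u'||_L² = 3/π.
Sharp Poincaré constant on H^1_0(0, 3) is C_P = L/π = 3/π, achieved by sin(π/3·x).
This is the k = 1 eigenfunction (up to amplitude), so the ratio equals the sharp Poincaré constant exactly.


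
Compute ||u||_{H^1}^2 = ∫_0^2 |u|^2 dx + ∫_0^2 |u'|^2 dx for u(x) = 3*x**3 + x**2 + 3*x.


||u||_{H^1}^2 = 26402/21

The H^1 norm (squared) on an interval (0, L) is
  ||u||_{H^1}^2 = ∫_0^L u(x)^2 dx + ∫_0^L u'(x)^2 dx.
Compute u'(x) = 9*x**2 + 2*x + 3.
Then u(x)^2 = 9*x**6 + 6*x**5 + 19*x**4 + 6*x**3 + 9*x**2 and u'(x)^2 = 81*x**4 + 36*x**3 + 58*x**2 + 12*x + 9.
Integrate each monomial from 0 to 2 using ∫_0^2 c·x^n dx = c·2^(n+1)/(n+1):
  ∫_0^2 u(x)^2 dx = ∫_0^2 (9*x^6 + 6*x^5 + 19*x^4 + 6*x^3 + 9*x^2) dx. Term by term:
    ∫_0^2 9*x^6 dx = 1152/7;  ∫_0^2 6*x^5 dx = 64;  ∫_0^2 19*x^4 dx = 608/5;
    ∫_0^2 6*x^3 dx = 24;  ∫_0^2 9*x^2 dx = 24.
  Sum: 1152/7 + 64 + 608/5 + 24 + 24 = 13936/35.
  ∫_0^2 u'(x)^2 dx = ∫_0^2 (81*x^4 + 36*x^3 + 58*x^2 + 12*x + 9) dx. Term by term:
    ∫_0^2 81*x^4 dx = 2592/5;  ∫_0^2 36*x^3 dx = 144;  ∫_0^2 58*x^2 dx = 464/3;
    ∫_0^2 12*x dx = 24;  ∫_0^2 9 dx = 18.
  Sum: 2592/5 + 144 + 464/3 + 24 + 18 = 12886/15.
Adding: ||u||_{H^1}^2 = 13936/35 + 12886/15 = 26402/21.


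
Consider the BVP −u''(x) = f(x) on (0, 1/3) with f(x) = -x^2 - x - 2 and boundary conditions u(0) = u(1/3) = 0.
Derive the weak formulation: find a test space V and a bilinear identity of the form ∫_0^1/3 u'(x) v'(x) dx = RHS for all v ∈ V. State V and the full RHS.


V = H^1_0(0, 1/3) (so v(0) = v(1/3) = 0); weak form: ∫_0^1/3 u'v' dx = ∫_0^1/3 (-x^2 - x - 2) v dx for all v ∈ V.

Multiply both sides by a test function v and integrate from 0 to 1/3:
  ∫_0^1/3 −u''(x) v(x) dx = ∫_0^1/3 f(x) v(x) dx.
Integrate the LHS by parts once:
  ∫_0^1/3 −u'' v dx = −[u'(x) v(x)]_0^1/3 + ∫_0^1/3 u'(x) v'(x) dx.
Thus ∫_0^1/3 u'(x) v'(x) dx = ∫_0^1/3 f(x) v(x) dx + [u'(x) v(x)]_0^1/3.
Choose V so that boundary terms are either known or forced to vanish.
u is Dirichlet: u(0) = u(1/3) = 0. Let V = H^1_0(0, 1/3); then v(0) = v(1/3) = 0, and [u' v]_0^1/3 = 0.
Weak formulation: find u (satisfying any essential BC) such that ∫_0^1/3 u'(x) v'(x) dx = ∫_0^1/3 f v dx for all v ∈ V.
Substituting f(x) = -x^2 - x - 2, the right-hand side is ∫_0^1/3 (-x^2 - x - 2) v dx.


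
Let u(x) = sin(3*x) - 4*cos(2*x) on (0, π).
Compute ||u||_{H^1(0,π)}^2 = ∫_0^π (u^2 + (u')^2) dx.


||u||_{H^1(0,π)}^2 = -48 + 45*π

u'(x) = 8*sin(2*x) + 3*cos(3*x).
Expand u² and (u')² and integrate term by term on (0, π), using: for integers n ≥ 1, ∫_0^π sin²(nx) dx = ∫_0^π cos²(nx) dx = π/2; for n ≠ n', ∫_0^π sin(nx)sin(n'x) dx = ∫_0^π cos(nx)cos(n'x) dx = 0; and by product-to-sum, ∫_0^π sin(nx)cos(n'x) dx = ½∫_0^π [sin((n+n')x) + sin((n−n')x)] dx, which is 0 when n+n' is even and 2n/(n²−n'²) when n+n' is odd (it need not vanish on (0, π)).
  u² squared terms: (-4)²·∫cos(2x)² dx = 16·π/2 = 8*π;  (1)²·∫sin(3x)² dx = 1·π/2 = π/2.
  u² cross terms: 2·(-4)·(1)·∫cos(2x)·sin(3x) dx = -8·(6/5) = -48/5.
  So ∫_0^π u² dx = 8*π + π/2 − 48/5 = -48/5 + 17*π/2.
  (u')² squared terms: (3)²·∫cos(3x)² dx = 9·π/2 = 9*π/2;  (8)²·∫sin(2x)² dx = 64·π/2 = 32*π.
  (u')² cross terms: 2·(3)·(8)·∫cos(3x)·sin(2x) dx = 48·(-4/5) = -192/5.
  So ∫_0^π (u')² dx = 9*π/2 + 32*π − 192/5 = -192/5 + 73*π/2.
||u||_{H^1}^2 = (-48/5 + 17*π/2) + (-192/5 + 73*π/2) = -48 + 45*π.


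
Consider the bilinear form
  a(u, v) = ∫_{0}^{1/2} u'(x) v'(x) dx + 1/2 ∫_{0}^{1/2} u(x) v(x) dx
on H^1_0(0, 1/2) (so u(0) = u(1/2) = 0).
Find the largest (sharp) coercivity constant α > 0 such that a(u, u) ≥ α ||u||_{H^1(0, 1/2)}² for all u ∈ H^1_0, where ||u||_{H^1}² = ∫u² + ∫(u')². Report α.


α = (1 + 8*π^2)/(2*(1 + 4*π^2))

Coercivity of a(·,·) on H^1_0(0, 1/2) means a(u, u) ≥ α ||u||_{H^1}² for every u ∈ H^1_0.
The interval has length L = 1/2, and Poincaré/coercivity depend only on L. Here a(u, u) = ∫(u')² + (1/2)·∫u².
Here 0 < c = 1/2 < 1. The condition a(u,u) ≥ α||u||_{H^1}² reads (1−α)∫(u')² ≥ (α−c)∫u². Any admissible α is ≤ 1 (rapidly oscillating u have ∫u²/∫(u')² → 0), and α = 1 would force 0 ≥ (1−c)∫u², impossible since c < 1; so 1−α > 0. By the sharp Poincaré inequality on H^1_0 of an interval of length L, ∫(u')² ≥ (π/L)²∫u² with equality for the first sine mode sin(π(x−x₀)/L) (x₀ the left endpoint), so the inequality holds for all u iff (1−α)(π/L)² ≥ α − c, i.e. α ≤ ((π/L)² + c)/((π/L)² + 1) = (1 + c(L/π)²)/(1 + (L/π)²). With (π/L)² = 4*π^2 and c = 1/2, the largest admissible constant is α = ((π/L)² + c)/((π/L)² + 1).
Simplifying, α = (1 + 8*π^2)/(2*(1 + 4*π^2)).


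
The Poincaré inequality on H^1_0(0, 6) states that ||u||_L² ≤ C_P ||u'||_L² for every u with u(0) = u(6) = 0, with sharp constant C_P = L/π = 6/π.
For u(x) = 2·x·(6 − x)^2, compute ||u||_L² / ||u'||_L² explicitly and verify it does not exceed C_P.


||u||_L² / ||u'||_L² = 3*sqrt(14)/7 < C_P = 6/π.

u(x) = 2·x·(6 − x)^2, so u'(x) = 6*(x - 6)*(x - 2).
u(x) = 2·x·(6 − x)^2 vanishes at x = 0 and x = 6, so u ∈ H^1_0(0, 6). Differentiate via the product rule and integrate the resulting polynomials term by term.
  ∫_0^6 u² dx = ∫_0^6 (4*x^6 - 96*x^5 + 864*x^4 - 3456*x^3 + 5184*x^2) dx. Term by term:
    ∫_0^6 4*x^6 dx = 1119744/7;  ∫_0^6 -96*x^5 dx = -746496;  ∫_0^6 864*x^4 dx = 6718464/5;
    ∫_0^6 -3456*x^3 dx = -1119744;  ∫_0^6 5184*x^2 dx = 373248.
  Sum: 1119744/7 − 746496 + 6718464/5 − 1119744 + 373248 = 373248/35.
  ∫_0^6 (u')² dx = ∫_0^6 (36*x^4 - 576*x^3 + 3168*x^2 - 6912*x + 5184) dx. Term by term:
    ∫_0^6 36*x^4 dx = 279936/5;  ∫_0^6 -576*x^3 dx = -186624;  ∫_0^6 3168*x^2 dx = 228096;
    ∫_0^6 -6912*x dx = -124416;  ∫_0^6 5184 dx = 31104.
  Sum: 279936/5 − 186624 + 228096 − 124416 + 31104 = 20736/5.
∫_0^6 u² dx = 373248/35, so ||u||_L² = 432*sqrt(70)/35.
∫_0^6 (u')² dx = 20736/5, so ||u'||_L² = 144*sqrt(5)/5.
Ratio ||u||_L² / ||u'||_L² = 3*sqrt(14)/7.
Sharp Poincaré constant on H^1_0(0, 6) is C_P = L/π = 6/π, achieved by sin(π/6·x).
A polynomial bump cannot attain the sharp Poincaré constant (only the first sine eigenfunction does), so the ratio is strictly less than C_P, consistent with ||u||_L² ≤ C_P ||u'||_L².


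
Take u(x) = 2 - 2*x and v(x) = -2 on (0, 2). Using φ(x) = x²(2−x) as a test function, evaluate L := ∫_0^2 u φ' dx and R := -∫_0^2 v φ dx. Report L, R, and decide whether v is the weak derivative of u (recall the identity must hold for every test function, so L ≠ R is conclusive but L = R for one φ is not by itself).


LHS = 8/3, RHS = 8/3. Yes, v = u' weakly.

u(x) = 2 - 2*x, classical derivative u'(x) = -2.
φ(x) = x²(2−x), so φ'(x) = x*(4 - 3*x).
Note φ(0) = φ(2) = 0, so the boundary term u·φ vanishes.
LHS = ∫_0^2 u(x) φ'(x) dx = ∫_0^2 (6*x^3 - 14*x^2 + 8*x) dx. Term by term:
  ∫_0^2 6*x^3 dx = 24;  ∫_0^2 -14*x^2 dx = -112/3;  ∫_0^2 8*x dx = 16.
Sum: 24 − 112/3 + 16 = 8/3.
So LHS = 8/3.
∫_0^2 v(x) φ(x) dx = ∫_0^2 (2*x^3 - 4*x^2) dx. Term by term:
  ∫_0^2 2*x^3 dx = 8;  ∫_0^2 -4*x^2 dx = -32/3.
Sum: 8 − 32/3 = -8/3.
So RHS = -∫_0^2 v(x) φ(x) dx = 8/3.
LHS = RHS, so the identity holds for this test φ.
Moreover u is smooth here and v(x) = u'(x) = -2 pointwise, so the identity holds for every test function. Hence v is the weak derivative of u.


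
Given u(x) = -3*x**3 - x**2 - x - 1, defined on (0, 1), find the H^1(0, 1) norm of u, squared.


||u||_{H^1}^2 = 4643/105

The H^1 norm (squared) on an interval (0, L) is
  ||u||_{H^1}^2 = ∫_0^L u(x)^2 dx + ∫_0^L u'(x)^2 dx.
Compute u'(x) = -9*x**2 - 2*x - 1.
Then u(x)^2 = 9*x**6 + 6*x**5 + 7*x**4 + 8*x**3 + 3*x**2 + 2*x + 1 and u'(x)^2 = 81*x**4 + 36*x**3 + 22*x**2 + 4*x + 1.
Integrate each monomial from 0 to 1 using ∫_0^1 c·x^n dx = c·1^(n+1)/(n+1):
  ∫_0^1 u(x)^2 dx = ∫_0^1 (9*x^6 + 6*x^5 + 7*x^4 + 8*x^3 + 3*x^2 + 2*x + 1) dx. Term by term:
    ∫_0^1 9*x^6 dx = 9/7;  ∫_0^1 6*x^5 dx = 1;  ∫_0^1 7*x^4 dx = 7/5;
    ∫_0^1 8*x^3 dx = 2;  ∫_0^1 3*x^2 dx = 1;  ∫_0^1 2*x dx = 1;
    ∫_0^1 1 dx = 1.
  Sum: 9/7 + 1 + 7/5 + 2 + 1 + 1 + 1 = 304/35.
  ∫_0^1 u'(x)^2 dx = ∫_0^1 (81*x^4 + 36*x^3 + 22*x^2 + 4*x + 1) dx. Term by term:
    ∫_0^1 81*x^4 dx = 81/5;  ∫_0^1 36*x^3 dx = 9;  ∫_0^1 22*x^2 dx = 22/3;
    ∫_0^1 4*x dx = 2;  ∫_0^1 1 dx = 1.
  Sum: 81/5 + 9 + 22/3 + 2 + 1 = 533/15.
Adding: ||u||_{H^1}^2 = 304/35 + 533/15 = 4643/105.


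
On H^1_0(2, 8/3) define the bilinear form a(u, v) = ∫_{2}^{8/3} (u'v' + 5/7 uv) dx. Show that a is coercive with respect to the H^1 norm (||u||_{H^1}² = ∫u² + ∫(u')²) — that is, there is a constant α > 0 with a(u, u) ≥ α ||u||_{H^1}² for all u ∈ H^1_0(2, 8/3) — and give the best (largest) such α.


α = (20 + 63*π^2)/(7*(4 + 9*π^2))

Coercivity of a(·,·) on H^1_0(2, 8/3) means a(u, u) ≥ α ||u||_{H^1}² for every u ∈ H^1_0.
The interval has length L = 2/3, and Poincaré/coercivity depend only on L. Here a(u, u) = ∫(u')² + (5/7)·∫u².
Here 0 < c = 5/7 < 1. The condition a(u,u) ≥ α||u||_{H^1}² reads (1−α)∫(u')² ≥ (α−c)∫u². Any admissible α is ≤ 1 (rapidly oscillating u have ∫u²/∫(u')² → 0), and α = 1 would force 0 ≥ (1−c)∫u², impossible since c < 1; so 1−α > 0. By the sharp Poincaré inequality on H^1_0 of an interval of length L, ∫(u')² ≥ (π/L)²∫u² with equality for the first sine mode sin(π(x−x₀)/L) (x₀ the left endpoint), so the inequality holds for all u iff (1−α)(π/L)² ≥ α − c, i.e. α ≤ ((π/L)² + c)/((π/L)² + 1) = (1 + c(L/π)²)/(1 + (L/π)²). With (π/L)² = 9*π^2/4 and c = 5/7, the largest admissible constant is α = ((π/L)² + c)/((π/L)² + 1).
Simplifying, α = (20 + 63*π^2)/(7*(4 + 9*π^2)).


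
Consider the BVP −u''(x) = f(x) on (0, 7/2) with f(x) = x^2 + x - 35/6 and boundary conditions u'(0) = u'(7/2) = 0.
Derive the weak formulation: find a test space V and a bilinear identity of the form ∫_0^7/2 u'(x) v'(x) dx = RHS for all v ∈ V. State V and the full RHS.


V = H^1(0, 7/2) (no boundary constraint on v; u is determined up to an additive constant); weak form: ∫_0^7/2 u'v' dx = ∫_0^7/2 (x^2 + x - 35/6) v dx for all v ∈ V.

Multiply both sides by a test function v and integrate from 0 to 7/2:
  ∫_0^7/2 −u''(x) v(x) dx = ∫_0^7/2 f(x) v(x) dx.
Integrate the LHS by parts once:
  ∫_0^7/2 −u'' v dx = −[u'(x) v(x)]_0^7/2 + ∫_0^7/2 u'(x) v'(x) dx.
Thus ∫_0^7/2 u'(x) v'(x) dx = ∫_0^7/2 f(x) v(x) dx + [u'(x) v(x)]_0^7/2.
Choose V so that boundary terms are either known or forced to vanish.
u has homogeneous Neumann: u'(0) = u'(7/2) = 0. So [u' v]_0^7/2 = 0·v(7/2) − 0·v(0) = 0 for any v; take V = H^1(0, 7/2).
Weak formulation: find u (satisfying any essential BC) such that ∫_0^7/2 u'(x) v'(x) dx = ∫_0^7/2 f v dx for all v ∈ V (homogeneous Neumann, so boundary terms vanish).
Substituting f(x) = x^2 + x - 35/6, the right-hand side is ∫_0^7/2 (x^2 + x - 35/6) v dx.
Compatibility check (pure Neumann): taking v ≡ 1 ∈ V gives 0 = ∫_0^7/2 f dx + (0) − (0), i.e. ∫_0^7/2 f dx must equal u'(0) − u'(7/2) = 0. Indeed ∫_0^7/2 (x^2 + x - 35/6) dx = 0, so the data are compatible. The solution is then unique only up to an additive constant (fix it e.g. by requiring ∫_0^7/2 u dx = 0).


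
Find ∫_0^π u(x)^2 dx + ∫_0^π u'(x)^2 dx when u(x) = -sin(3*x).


||u||_{H^1(0,π)}^2 = 5*π

u'(x) = -3*cos(3*x).
Expand u² and (u')² and integrate term by term on (0, π), using: for integers n ≥ 1, ∫_0^π sin²(nx) dx = ∫_0^π cos²(nx) dx = π/2; for n ≠ n', ∫_0^π sin(nx)sin(n'x) dx = ∫_0^π cos(nx)cos(n'x) dx = 0; and by product-to-sum, ∫_0^π sin(nx)cos(n'x) dx = ½∫_0^π [sin((n+n')x) + sin((n−n')x)] dx, which is 0 when n+n' is even and 2n/(n²−n'²) when n+n' is odd (it need not vanish on (0, π)).
  u² squared terms: (-1)²·∫sin(3x)² dx = 1·π/2 = π/2.
  So ∫_0^π u² dx = π/2.
  (u')² squared terms: (-3)²·∫cos(3x)² dx = 9·π/2 = 9*π/2.
  So ∫_0^π (u')² dx = 9*π/2.
||u||_{H^1}^2 = (π/2) + (9*π/2) = 5*π.


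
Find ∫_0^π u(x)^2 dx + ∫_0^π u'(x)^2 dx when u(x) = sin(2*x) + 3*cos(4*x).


||u||_{H^1(0,π)}^2 = 79*π

u'(x) = -12*sin(4*x) + 2*cos(2*x).
Expand u² and (u')² and integrate term by term on (0, π), using: for integers n ≥ 1, ∫_0^π sin²(nx) dx = ∫_0^π cos²(nx) dx = π/2; for n ≠ n', ∫_0^π sin(nx)sin(n'x) dx = ∫_0^π cos(nx)cos(n'x) dx = 0; and by product-to-sum, ∫_0^π sin(nx)cos(n'x) dx = ½∫_0^π [sin((n+n')x) + sin((n−n')x)] dx, which is 0 when n+n' is even and 2n/(n²−n'²) when n+n' is odd (it need not vanish on (0, π)).
  u² squared terms: (3)²·∫cos(4x)² dx = 9·π/2 = 9*π/2;  (1)²·∫sin(2x)² dx = 1·π/2 = π/2.
  u² cross terms: 2·(3)·(1)·∫cos(4x)·sin(2x) dx = 6·(0) = 0.
  So ∫_0^π u² dx = 9*π/2 + π/2 + 0 = 5*π.
  (u')² squared terms: (-12)²·∫sin(4x)² dx = 144·π/2 = 72*π;  (2)²·∫cos(2x)² dx = 4·π/2 = 2*π.
  (u')² cross terms: 2·(-12)·(2)·∫sin(4x)·cos(2x) dx = -48·(0) = 0.
  So ∫_0^π (u')² dx = 72*π + 2*π + 0 = 74*π.
||u||_{H^1}^2 = (5*π) + (74*π) = 79*π.
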